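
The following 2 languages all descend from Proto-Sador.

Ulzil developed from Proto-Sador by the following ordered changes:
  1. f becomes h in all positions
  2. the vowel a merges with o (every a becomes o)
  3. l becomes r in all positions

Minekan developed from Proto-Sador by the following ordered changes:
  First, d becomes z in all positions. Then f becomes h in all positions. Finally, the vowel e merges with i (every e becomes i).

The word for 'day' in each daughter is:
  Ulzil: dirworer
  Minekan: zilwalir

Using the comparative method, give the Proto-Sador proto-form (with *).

*dilwaler

Position 3: Ulzil has r, Minekan has l. Minekan preserves l here (none of its changes turn any other segment into l), so the proto-segment is *l.
Position 7: Ulzil has e, Minekan has i. Ulzil preserves e here (none of its changes turn any other segment into e), so the proto-segment is *e.
Position 1: Ulzil has d, Minekan has z. Ulzil preserves d here (none of its changes turn any other segment into d), so the proto-segment is *d.
Verify the candidate proto-form against each daughter:
Ulzil: *dilwaler
  dilwaler (rule 1 does not apply)
  dilwaler → dilwoler   [vowel merger]
  dilwoler → dirworer   [unconditioned shift]
  giving Ulzil dirworer.
Minekan: start from *dilwaler.
  rule 1 (unconditioned shift): dilwaler → zilwaler
  rule 2: no change — zilwaler
  rule 3 (vowel merger): zilwaler → zilwalir
  ⇒ Minekan zilwalir
No other proto-form is consistent with every reflex, so the reconstruction is *dilwaler.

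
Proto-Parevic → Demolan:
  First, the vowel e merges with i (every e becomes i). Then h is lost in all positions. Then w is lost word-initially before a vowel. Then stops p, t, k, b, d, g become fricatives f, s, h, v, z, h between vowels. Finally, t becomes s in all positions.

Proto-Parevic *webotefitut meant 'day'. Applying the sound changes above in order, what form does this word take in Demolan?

ivosifisus

Demolan: *webotefitut > wibotifitut > ibotifitut > ivosifisut > ivosifisus  (by vowel merger, glide loss, intervocalic lenition, unconditioned shift)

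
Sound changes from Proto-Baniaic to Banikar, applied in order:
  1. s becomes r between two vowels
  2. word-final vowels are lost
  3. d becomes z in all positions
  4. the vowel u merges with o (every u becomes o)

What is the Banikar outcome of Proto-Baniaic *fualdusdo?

foalzosz

Banikar: start from *fualdusdo.
  rule 1: no change — fualdusdo
  rule 2 (apocope): fualdusdo → fualdusd
  rule 3 (unconditioned shift): fualdusd → fualzusz
  rule 4 (vowel merger): fualzusz → foalzosz
  ⇒ Banikar foalzosz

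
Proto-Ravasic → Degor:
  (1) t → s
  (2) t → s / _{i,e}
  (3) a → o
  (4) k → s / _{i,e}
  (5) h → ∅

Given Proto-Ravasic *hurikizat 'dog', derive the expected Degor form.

urisizos

Degor: *hurikizat > hurikizas > hurikizos > hurisizos > urisizos  (by unconditioned shift, vowel merger, palatalisation, h-loss)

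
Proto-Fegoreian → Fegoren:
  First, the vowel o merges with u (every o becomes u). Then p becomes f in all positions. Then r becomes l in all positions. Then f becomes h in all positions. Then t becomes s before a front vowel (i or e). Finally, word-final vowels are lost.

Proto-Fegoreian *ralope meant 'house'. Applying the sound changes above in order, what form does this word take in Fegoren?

Fegoren: start from *ralope.
  rule 1 (vowel merger): ralope → ralupe
  rule 2 (unconditioned shift): ralupe → ralufe
  rule 3 (unconditioned shift): ralufe → lalufe
  rule 4 (unconditioned shift): lalufe → laluhe
  rule 5: no change — laluhe
  rule 6 (apocope): laluhe → laluh
  ⇒ Fegoren laluh

laluh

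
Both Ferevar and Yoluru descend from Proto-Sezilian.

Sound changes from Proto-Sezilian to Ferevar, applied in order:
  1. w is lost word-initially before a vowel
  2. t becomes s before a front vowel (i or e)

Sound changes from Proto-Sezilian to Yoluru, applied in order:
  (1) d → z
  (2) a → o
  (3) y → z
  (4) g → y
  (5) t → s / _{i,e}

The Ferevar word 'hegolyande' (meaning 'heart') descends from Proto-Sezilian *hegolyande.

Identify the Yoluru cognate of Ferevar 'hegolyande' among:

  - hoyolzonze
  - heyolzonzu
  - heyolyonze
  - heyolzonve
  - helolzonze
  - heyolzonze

Yoluru: *hegolyande
  hegolyande → hegolyanze   [unconditioned shift]
  hegolyanze → hegolyonze   [vowel merger]
  hegolyonze → hegolzonze   [unconditioned shift]
  hegolzonze → heyolzonze   [unconditioned shift]
  heyolzonze (rule 5 does not apply)
  giving Yoluru heyolzonze.
Only 'heyolzonze' matches the regular Yoluru development of *hegolyande.

heyolzonze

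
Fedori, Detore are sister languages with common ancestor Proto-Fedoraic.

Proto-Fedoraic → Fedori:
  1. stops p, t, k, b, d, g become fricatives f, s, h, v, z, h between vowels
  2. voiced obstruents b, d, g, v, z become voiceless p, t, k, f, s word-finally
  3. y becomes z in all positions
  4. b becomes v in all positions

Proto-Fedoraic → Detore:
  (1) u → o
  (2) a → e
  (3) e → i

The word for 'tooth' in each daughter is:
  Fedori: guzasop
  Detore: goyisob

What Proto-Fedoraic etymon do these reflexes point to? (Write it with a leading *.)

*guyasob

Position 4: Fedori has a, Detore has i. Fedori preserves a here (none of its changes turn any other segment into a), so the proto-segment is *a.
Position 2: Fedori has u, Detore has o. Fedori preserves u here (none of its changes turn any other segment into u), so the proto-segment is *u.
Position 7: Fedori has p, Detore has b. Detore preserves b here (none of its changes turn any other segment into b), so the proto-segment is *b.
Verify the candidate proto-form against each daughter:
Fedori: *guyasob
  guyasob (rule 1 does not apply)
  guyasob → guyasop   [final devoicing]
  guyasop → guzasop   [unconditioned shift]
  guzasop (rule 4 does not apply)
  giving Fedori guzasop.
Detore: *guyasob > goyasob > goyesob > goyisob  (by vowel merger, vowel merger, vowel merger)
Only *guyasob yields all of Fedori guzasop, Detore goyisob.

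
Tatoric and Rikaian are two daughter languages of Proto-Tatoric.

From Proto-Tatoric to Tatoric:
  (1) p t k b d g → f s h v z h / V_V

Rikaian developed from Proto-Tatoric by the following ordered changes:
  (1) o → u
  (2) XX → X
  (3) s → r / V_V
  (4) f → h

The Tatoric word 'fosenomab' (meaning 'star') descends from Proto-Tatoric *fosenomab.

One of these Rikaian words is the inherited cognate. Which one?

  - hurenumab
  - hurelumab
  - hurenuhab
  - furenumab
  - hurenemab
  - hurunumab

hurenumab

Rikaian: *fosenomab > fusenumab > furenumab > hurenumab  (by vowel merger, rhotacism, unconditioned shift)
The other candidates each miss or misapply at least one Rikaian change.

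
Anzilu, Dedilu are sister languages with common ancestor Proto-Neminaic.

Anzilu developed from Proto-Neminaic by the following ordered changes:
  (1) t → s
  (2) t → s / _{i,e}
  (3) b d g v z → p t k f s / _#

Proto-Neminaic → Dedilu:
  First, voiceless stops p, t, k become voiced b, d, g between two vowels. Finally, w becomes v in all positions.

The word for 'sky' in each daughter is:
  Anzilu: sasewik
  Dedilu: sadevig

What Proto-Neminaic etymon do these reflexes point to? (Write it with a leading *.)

*satewig

Position 5: Anzilu has w, Dedilu has v. Anzilu preserves w here (none of its changes turn any other segment into w), so the proto-segment is *w.
Position 3: Anzilu has s, Dedilu has d. Taking the neighbouring segments as reconstructed: Anzilu s could go back to *t or *s; Dedilu d could go back to *t or *d — the one source consistent with every daughter is *t.
Position 7: Anzilu has k, Dedilu has g. Taking the neighbouring segments as reconstructed: Anzilu k could go back to *k or *g; Dedilu g can only go back to *g — the one source consistent with every daughter is *g.
Verify the candidate proto-form against each daughter:
Anzilu: *satewig > sasewig > sasewik  (by unconditioned shift, final devoicing)
Dedilu: start from *satewig.
  rule 1 (intervocalic voicing): satewig → sadewig
  rule 2 (unconditioned shift): sadewig → sadevig
  ⇒ Dedilu sadevig
No other proto-form is consistent with every reflex, so the reconstruction is *satewig.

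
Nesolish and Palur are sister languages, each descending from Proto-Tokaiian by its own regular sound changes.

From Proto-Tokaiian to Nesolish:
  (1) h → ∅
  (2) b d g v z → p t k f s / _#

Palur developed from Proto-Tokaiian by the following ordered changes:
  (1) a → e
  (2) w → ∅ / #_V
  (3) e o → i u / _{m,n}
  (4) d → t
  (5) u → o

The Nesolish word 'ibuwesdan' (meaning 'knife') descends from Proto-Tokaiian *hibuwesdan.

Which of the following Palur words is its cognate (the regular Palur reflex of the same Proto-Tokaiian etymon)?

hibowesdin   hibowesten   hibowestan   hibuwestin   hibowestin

Palur: start from *hibuwesdan.
  rule 1 (vowel merger): hibuwesdan → hibuwesden
  rule 2: no change — hibuwesden
  rule 3 (pre-nasal raising): hibuwesden → hibuwesdin
  rule 4 (unconditioned shift): hibuwesdin → hibuwestin
  rule 5 (vowel merger): hibuwestin → hibowestin
  ⇒ Palur hibowestin
Only 'hibowestin' matches the regular Palur development of *hibuwesdan.

hibowestin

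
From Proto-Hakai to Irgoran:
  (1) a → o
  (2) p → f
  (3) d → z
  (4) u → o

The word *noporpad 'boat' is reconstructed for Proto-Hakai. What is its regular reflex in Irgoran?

noforfoz

Irgoran: *noporpad > noporpod > noforfod > noforfoz  (by vowel merger, unconditioned shift, unconditioned shift)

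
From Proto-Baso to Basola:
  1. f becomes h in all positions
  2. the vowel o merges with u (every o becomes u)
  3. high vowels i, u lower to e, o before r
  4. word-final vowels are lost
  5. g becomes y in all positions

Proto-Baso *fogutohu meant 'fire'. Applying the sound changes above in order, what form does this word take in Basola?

Basola: *fogutohu
  fogutohu → hogutohu   [unconditioned shift]
  hogutohu → hugutuhu   [vowel merger]
  hugutuhu (rule 3 does not apply)
  hugutuhu → hugutuh   [apocope]
  hugutuh → huyutuh   [unconditioned shift]
  giving Basola huyutuh.

huyutuh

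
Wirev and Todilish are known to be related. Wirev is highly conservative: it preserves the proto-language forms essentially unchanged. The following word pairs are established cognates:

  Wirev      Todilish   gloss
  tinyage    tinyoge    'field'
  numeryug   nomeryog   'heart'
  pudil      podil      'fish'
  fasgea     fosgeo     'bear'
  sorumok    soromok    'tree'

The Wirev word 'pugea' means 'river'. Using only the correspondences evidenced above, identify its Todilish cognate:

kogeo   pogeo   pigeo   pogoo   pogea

pogeo

numeryug ~ nomeryog, pudil ~ podil — Wirev u corresponds to Todilish o after a consonant, before a consonant other than r, m, n, p, b, f, v.
fasgea ~ fosgeo — Wirev a corresponds to Todilish o word-finally.
Applying these to Wirev 'pugea':
  pugea → pogea   (u→o after a consonant, before a consonant other than r, m, n, p, b, f, v)
  pogea → pogeo   (a→o word-finally)
So the Todilish cognate is 'pogeo'.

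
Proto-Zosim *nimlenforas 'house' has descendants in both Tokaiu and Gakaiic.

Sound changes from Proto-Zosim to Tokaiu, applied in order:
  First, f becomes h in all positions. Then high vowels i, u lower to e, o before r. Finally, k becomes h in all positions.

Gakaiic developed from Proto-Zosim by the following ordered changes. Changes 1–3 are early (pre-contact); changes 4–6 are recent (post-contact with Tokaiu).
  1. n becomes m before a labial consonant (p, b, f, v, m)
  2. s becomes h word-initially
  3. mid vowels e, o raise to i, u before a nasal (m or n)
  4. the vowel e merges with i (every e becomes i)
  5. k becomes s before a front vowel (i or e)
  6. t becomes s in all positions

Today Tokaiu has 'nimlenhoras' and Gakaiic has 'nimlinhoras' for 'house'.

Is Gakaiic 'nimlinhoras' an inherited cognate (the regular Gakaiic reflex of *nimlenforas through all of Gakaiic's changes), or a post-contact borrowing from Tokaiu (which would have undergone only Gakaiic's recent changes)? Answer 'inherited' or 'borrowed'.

If inherited, *nimlenforas would pass through all of Gakaiic's changes:
Gakaiic: start from *nimlenforas.
  rule 1 (nasal place assimilation): nimlenforas → nimlemforas
  rule 2: no change — nimlemforas
  rule 3 (pre-nasal raising): nimlemforas → nimlimforas
  rule 4: no change — nimlimforas
  rule 5: no change — nimlimforas
  rule 6: no change — nimlimforas
  ⇒ Gakaiic nimlimforas
If borrowed from Tokaiu 'nimlenhoras' after the early changes, it would undergo only the recent ones:
  rule 4 (vowel merger): nimlenhoras → nimlinhoras
  rule 5 (palatalisation): no change (nimlinhoras)
  rule 6 (unconditioned shift): no change (nimlinhoras)
  ⇒ as a loan: nimlinhoras
Gakaiic 'nimlinhoras' matches the loan outcome 'nimlinhoras', not the inherited 'nimlimforas' — it skipped the early Gakaiic changes, so it was borrowed from Tokaiu.

borrowed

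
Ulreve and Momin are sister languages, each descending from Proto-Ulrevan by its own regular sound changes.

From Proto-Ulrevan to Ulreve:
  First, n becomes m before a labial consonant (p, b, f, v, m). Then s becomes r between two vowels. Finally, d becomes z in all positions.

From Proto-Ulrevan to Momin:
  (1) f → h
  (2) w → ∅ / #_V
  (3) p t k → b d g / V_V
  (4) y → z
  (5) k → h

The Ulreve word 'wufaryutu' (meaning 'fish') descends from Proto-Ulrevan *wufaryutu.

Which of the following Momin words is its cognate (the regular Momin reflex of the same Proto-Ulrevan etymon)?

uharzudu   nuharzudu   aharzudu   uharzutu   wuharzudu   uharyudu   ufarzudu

uharzudu

Momin: *wufaryutu > wuharyutu > uharyutu > uharyudu > uharzudu  (by unconditioned shift, glide loss, intervocalic voicing, unconditioned shift)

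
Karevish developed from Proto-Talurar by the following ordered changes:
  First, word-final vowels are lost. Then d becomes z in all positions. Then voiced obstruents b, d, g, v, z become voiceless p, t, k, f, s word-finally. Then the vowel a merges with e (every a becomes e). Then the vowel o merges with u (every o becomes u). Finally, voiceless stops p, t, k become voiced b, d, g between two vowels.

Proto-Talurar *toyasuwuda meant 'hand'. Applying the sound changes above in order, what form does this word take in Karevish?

Karevish: start from *toyasuwuda.
  rule 1 (apocope): toyasuwuda → toyasuwud
  rule 2 (unconditioned shift): toyasuwud → toyasuwuz
  rule 3 (final devoicing): toyasuwuz → toyasuwus
  rule 4 (vowel merger): toyasuwus → toyesuwus
  rule 5 (vowel merger): toyesuwus → tuyesuwus
  rule 6: no change — tuyesuwus
  ⇒ Karevish tuyesuwus

tuyesuwus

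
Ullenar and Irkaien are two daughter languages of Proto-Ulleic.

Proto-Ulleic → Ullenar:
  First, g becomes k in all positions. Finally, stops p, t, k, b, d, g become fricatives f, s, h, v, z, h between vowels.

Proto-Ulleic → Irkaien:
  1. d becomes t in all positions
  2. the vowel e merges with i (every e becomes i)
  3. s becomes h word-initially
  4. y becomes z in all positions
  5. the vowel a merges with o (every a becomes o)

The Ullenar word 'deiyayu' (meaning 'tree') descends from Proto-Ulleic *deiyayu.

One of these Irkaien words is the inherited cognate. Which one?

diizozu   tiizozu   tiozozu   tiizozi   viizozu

Irkaien: *deiyayu
  deiyayu → teiyayu   [unconditioned shift]
  teiyayu → tiiyayu   [vowel merger]
  tiiyayu (rule 3 does not apply)
  tiiyayu → tiizazu   [unconditioned shift]
  tiizazu → tiizozu   [vowel merger]
  giving Irkaien tiizozu.
Only 'tiizozu' matches the regular Irkaien development of *deiyayu.

tiizozu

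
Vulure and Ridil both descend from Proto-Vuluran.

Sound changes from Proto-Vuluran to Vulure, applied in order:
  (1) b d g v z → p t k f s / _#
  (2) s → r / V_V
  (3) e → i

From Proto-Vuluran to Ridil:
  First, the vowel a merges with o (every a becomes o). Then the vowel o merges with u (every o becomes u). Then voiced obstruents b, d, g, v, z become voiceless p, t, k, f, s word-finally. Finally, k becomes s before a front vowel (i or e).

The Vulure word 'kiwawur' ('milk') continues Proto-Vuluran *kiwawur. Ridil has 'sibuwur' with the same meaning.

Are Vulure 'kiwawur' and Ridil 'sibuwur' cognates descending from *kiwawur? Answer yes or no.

Derive the expected Ridil reflex of *kiwawur:
Ridil: start from *kiwawur.
  rule 1 (vowel merger): kiwawur → kiwowur
  rule 2 (vowel merger): kiwowur → kiwuwur
  rule 3: no change — kiwuwur
  rule 4 (palatalisation): kiwuwur → siwuwur
  ⇒ Ridil siwuwur
The regular Ridil reflex would be 'siwuwur', but the attested form is 'sibuwur'. The correspondence is irregular, so they are not cognates (the Ridil form has a different source).

no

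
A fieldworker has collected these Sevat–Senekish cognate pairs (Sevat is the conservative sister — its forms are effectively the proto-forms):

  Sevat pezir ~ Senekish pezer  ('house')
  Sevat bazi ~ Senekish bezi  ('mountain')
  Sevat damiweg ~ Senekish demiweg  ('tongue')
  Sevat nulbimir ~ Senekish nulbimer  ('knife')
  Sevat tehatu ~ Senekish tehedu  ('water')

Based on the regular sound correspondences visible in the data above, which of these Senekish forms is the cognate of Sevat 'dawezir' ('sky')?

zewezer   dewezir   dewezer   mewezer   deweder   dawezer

dewezer

bazi ~ bezi, tehatu ~ tehedu — Sevat a corresponds to Senekish e after a consonant, before a consonant other than r, m, n, p, b, f, v.
pezir ~ pezer, nulbimir ~ nulbimer — Sevat i corresponds to Senekish e after a consonant, before r.
Applying these to Sevat 'dawezir':
  dawezir → dewezir   (a→e after a consonant, before a consonant other than r, m, n, p, b, f, v)
  dewezir → dewezer   (i→e after a consonant, before r)
So the Senekish cognate is 'dewezer'.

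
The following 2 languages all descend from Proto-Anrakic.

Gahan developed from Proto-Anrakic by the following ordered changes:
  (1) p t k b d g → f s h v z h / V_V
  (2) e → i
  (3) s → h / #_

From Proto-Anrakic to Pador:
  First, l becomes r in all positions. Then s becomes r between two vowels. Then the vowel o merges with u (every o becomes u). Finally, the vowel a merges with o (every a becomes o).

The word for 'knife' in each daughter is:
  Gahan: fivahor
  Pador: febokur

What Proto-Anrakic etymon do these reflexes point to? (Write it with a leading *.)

*febakor

Position 5: Gahan has h, Pador has k. Pador preserves k here (none of its changes turn any other segment into k), so the proto-segment is *k.
Position 4: Gahan has a, Pador has o. Gahan preserves a here (none of its changes turn any other segment into a), so the proto-segment is *a.
Continuing position by position gives *febakor; check it forward:
Gahan: *febakor
  febakor → fevahor   [intervocalic lenition]
  fevahor → fivahor   [vowel merger]
  fivahor (rule 3 does not apply)
  giving Gahan fivahor.
Pador: start from *febakor.
  rule 1: no change — febakor
  rule 2: no change — febakor
  rule 3 (vowel merger): febakor → febakur
  rule 4 (vowel merger): febakur → febokur
  ⇒ Pador febokur
*febakor is the unique common source.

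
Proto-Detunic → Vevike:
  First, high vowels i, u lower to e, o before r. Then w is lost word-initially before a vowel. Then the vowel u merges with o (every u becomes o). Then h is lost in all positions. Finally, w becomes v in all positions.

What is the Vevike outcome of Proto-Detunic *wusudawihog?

osodaviog

Vevike: *wusudawihog
  wusudawihog (rule 1 does not apply)
  wusudawihog → usudawihog   [glide loss]
  usudawihog → osodawihog   [vowel merger]
  osodawihog → osodawiog   [h-loss]
  osodawiog → osodaviog   [unconditioned shift]
  giving Vevike osodaviog.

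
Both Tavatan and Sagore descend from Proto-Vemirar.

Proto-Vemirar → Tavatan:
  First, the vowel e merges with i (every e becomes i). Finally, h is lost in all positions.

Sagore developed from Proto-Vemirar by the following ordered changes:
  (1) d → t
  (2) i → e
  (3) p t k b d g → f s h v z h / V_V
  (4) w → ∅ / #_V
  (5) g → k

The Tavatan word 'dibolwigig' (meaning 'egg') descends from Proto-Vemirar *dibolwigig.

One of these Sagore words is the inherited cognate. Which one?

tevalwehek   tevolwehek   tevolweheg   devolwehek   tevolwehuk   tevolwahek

tevolwehek

Sagore: *dibolwigig > tibolwigig > tebolwegeg > tevolweheg > tevolwehek  (by unconditioned shift, vowel merger, intervocalic lenition, unconditioned shift)
Only 'tevolwehek' matches the regular Sagore development of *dibolwigig.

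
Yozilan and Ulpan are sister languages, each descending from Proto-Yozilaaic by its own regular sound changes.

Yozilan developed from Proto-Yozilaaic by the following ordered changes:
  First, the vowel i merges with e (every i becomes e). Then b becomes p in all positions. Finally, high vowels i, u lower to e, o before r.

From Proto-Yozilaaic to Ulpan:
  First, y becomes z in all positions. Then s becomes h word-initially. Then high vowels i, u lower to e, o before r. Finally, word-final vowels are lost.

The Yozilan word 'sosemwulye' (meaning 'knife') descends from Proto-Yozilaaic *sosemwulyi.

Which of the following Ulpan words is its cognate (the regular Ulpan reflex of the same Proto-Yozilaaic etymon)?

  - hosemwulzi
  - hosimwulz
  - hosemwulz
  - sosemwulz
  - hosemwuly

hosemwulz

Ulpan: *sosemwulyi
  sosemwulyi → sosemwulzi   [unconditioned shift]
  sosemwulzi → hosemwulzi   [debuccalisation]
  hosemwulzi (rule 3 does not apply)
  hosemwulzi → hosemwulz   [apocope]
  giving Ulpan hosemwulz.
Among the options, 'hosemwulz' alone shows every Ulpan change applied in order.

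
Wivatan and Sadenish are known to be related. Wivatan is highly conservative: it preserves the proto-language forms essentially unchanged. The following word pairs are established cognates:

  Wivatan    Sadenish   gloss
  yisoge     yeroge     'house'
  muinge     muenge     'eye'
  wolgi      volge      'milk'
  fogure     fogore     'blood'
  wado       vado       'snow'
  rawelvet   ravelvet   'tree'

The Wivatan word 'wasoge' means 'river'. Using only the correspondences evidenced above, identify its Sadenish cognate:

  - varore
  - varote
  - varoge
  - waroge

wado ~ vado — Wivatan w corresponds to Sadenish v word-initially before a back vowel.
yisoge ~ yeroge — Wivatan s corresponds to Sadenish r between vowels (before a back vowel).
Applying these to Wivatan 'wasoge':
  wasoge → vasoge   (w→v word-initially before a back vowel)
  vasoge → varoge   (s→r between vowels (before a back vowel))
So the Sadenish cognate is 'varoge'.

varoge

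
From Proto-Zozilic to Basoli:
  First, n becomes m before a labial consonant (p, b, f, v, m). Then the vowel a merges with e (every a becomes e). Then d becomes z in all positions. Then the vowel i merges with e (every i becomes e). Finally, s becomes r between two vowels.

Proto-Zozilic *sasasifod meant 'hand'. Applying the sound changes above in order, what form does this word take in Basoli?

sererefoz

Basoli: *sasasifod > sesesifod > sesesifoz > sesesefoz > sererefoz  (by vowel merger, unconditioned shift, vowel merger, rhotacism)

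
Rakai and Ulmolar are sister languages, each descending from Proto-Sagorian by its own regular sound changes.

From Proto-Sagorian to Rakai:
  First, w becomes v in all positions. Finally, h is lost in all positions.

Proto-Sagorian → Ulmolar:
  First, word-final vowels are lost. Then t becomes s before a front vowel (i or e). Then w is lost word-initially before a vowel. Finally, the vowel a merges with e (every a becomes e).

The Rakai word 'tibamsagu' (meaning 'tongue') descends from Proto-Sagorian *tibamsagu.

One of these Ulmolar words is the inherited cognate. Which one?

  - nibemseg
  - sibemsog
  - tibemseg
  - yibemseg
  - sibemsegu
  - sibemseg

sibemseg

Ulmolar: *tibamsagu
  tibamsagu → tibamsag   [apocope]
  tibamsag → sibamsag   [palatalisation]
  sibamsag (rule 3 does not apply)
  sibamsag → sibemseg   [vowel merger]
  giving Ulmolar sibemseg.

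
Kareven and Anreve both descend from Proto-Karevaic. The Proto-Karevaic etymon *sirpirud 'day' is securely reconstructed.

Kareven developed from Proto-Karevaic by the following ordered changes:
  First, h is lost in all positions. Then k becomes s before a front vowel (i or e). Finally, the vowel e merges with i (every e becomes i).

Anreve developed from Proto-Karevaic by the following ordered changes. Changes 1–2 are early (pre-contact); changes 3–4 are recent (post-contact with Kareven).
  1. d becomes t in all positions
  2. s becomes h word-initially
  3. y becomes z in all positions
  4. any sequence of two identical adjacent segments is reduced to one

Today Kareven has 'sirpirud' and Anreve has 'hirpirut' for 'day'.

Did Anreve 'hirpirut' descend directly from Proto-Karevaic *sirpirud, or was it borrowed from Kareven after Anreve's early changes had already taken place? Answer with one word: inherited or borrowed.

inherited

If inherited, *sirpirud would pass through all of Anreve's changes:
Anreve: *sirpirud > sirpirut > hirpirut  (by unconditioned shift, debuccalisation)
If borrowed from Kareven 'sirpirud' after the early changes, it would undergo only the recent ones:
  rule 3 (unconditioned shift): no change (sirpirud)
  rule 4 (degemination): no change (sirpirud)
  ⇒ as a loan: sirpirud
Anreve 'hirpirut' matches the inherited outcome exactly, so it is an inherited cognate, not a loan.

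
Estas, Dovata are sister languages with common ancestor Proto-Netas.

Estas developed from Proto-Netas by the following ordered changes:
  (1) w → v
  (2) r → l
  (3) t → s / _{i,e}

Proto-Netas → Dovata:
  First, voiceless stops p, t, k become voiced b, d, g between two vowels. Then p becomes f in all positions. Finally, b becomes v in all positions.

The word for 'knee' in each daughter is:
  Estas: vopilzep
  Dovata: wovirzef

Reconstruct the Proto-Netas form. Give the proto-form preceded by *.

*wopirzep

Position 1: Estas has v, Dovata has w. Dovata preserves w here (none of its changes turn any other segment into w), so the proto-segment is *w.
Position 3: Estas has p, Dovata has v. Estas preserves p here (none of its changes turn any other segment into p), so the proto-segment is *p.
Position 8: Estas has p, Dovata has f. Estas preserves p here (none of its changes turn any other segment into p), so the proto-segment is *p.
Continuing position by position gives *wopirzep; check it forward:
Estas: *wopirzep > vopirzep > vopilzep  (by unconditioned shift, unconditioned shift)
Dovata: *wopirzep
  wopirzep → wobirzep   [intervocalic voicing]
  wobirzep → wobirzef   [unconditioned shift]
  wobirzef → wovirzef   [unconditioned shift]
  giving Dovata wovirzef.
Only *wopirzep yields all of Estas vopilzep, Dovata wovirzef.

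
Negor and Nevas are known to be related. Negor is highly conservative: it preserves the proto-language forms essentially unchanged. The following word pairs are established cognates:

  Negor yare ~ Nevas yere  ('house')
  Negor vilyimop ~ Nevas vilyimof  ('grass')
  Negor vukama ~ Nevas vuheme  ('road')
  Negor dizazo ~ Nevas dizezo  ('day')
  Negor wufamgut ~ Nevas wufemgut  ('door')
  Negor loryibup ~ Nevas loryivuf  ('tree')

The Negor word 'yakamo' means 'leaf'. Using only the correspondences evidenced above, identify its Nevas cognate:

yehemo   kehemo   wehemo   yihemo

dizazo ~ dizezo — Negor a corresponds to Nevas e after a consonant, before a consonant other than r, m, n, p, b, f, v.
vukama ~ vuheme — Negor k corresponds to Nevas h between vowels (before a back vowel).
vukama ~ vuheme, wufamgut ~ wufemgut — Negor a corresponds to Nevas e after a consonant, before a nasal.
Applying these to Negor 'yakamo':
  yakamo → yekamo   (a→e after a consonant, before a consonant other than r, m, n, p, b, f, v)
  yekamo → yehamo   (k→h between vowels (before a back vowel))
  yehamo → yehemo   (a→e after a consonant, before a nasal)
So the Nevas cognate is 'yehemo'.

yehemo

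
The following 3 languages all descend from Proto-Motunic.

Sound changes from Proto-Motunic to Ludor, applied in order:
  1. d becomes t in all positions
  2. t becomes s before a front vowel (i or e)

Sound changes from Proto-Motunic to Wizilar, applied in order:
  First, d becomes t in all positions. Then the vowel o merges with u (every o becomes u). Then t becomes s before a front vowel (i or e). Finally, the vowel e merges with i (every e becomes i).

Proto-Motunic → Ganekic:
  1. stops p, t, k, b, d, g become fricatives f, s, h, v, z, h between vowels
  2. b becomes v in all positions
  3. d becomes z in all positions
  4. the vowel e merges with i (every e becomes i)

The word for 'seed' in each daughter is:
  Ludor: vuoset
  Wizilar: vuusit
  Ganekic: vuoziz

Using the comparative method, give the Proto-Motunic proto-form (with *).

*vuoded

Position 6: Ludor has t, Wizilar has t, Ganekic has z. Taking the neighbouring segments as reconstructed: Ludor t could go back to *t or *d; Wizilar t could go back to *t or *d; Ganekic z could go back to *d or *z — the one source consistent with every daughter is *d.
Position 3: Ludor has o, Wizilar has u, Ganekic has o. Ludor preserves o here (none of its changes turn any other segment into o), so the proto-segment is *o.
Continuing position by position gives *vuoded; check it forward:
Ludor: *vuoded
  vuoded → vuotet   [unconditioned shift]
  vuotet → vuoset   [palatalisation]
  giving Ludor vuoset.
Wizilar: start from *vuoded.
  rule 1 (unconditioned shift): vuoded → vuotet
  rule 2 (vowel merger): vuotet → vuutet
  rule 3 (palatalisation): vuutet → vuuset
  rule 4 (vowel merger): vuuset → vuusit
  ⇒ Wizilar vuusit
Ganekic: *vuoded > vuozed > vuozez > vuoziz  (by intervocalic lenition, unconditioned shift, vowel merger)
*vuoded is the unique common source.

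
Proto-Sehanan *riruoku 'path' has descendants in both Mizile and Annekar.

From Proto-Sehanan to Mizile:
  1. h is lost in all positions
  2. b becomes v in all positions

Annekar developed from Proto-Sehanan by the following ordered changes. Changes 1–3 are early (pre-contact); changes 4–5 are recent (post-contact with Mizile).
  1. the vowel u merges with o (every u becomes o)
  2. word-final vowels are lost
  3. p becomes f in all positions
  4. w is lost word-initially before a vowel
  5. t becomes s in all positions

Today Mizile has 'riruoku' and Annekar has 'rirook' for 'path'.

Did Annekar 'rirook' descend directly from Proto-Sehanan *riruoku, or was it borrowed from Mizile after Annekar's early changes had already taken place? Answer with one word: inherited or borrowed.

If inherited, *riruoku would pass through all of Annekar's changes:
Annekar: *riruoku > rirooko > rirook  (by vowel merger, apocope)
If borrowed from Mizile 'riruoku' after the early changes, it would undergo only the recent ones:
  rule 4 (glide loss): no change (riruoku)
  rule 5 (unconditioned shift): no change (riruoku)
  ⇒ as a loan: riruoku
Annekar 'rirook' matches the inherited outcome exactly, so it is an inherited cognate, not a loan.

inherited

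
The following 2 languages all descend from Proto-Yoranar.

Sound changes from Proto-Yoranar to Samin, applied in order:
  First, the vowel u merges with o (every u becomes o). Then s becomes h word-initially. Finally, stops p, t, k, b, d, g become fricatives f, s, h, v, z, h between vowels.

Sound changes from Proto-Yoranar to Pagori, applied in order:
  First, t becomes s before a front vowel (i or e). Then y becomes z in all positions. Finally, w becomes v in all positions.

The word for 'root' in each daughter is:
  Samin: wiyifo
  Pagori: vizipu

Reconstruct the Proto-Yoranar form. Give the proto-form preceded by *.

Position 6: Samin has o, Pagori has u. Pagori preserves u here (none of its changes turn any other segment into u), so the proto-segment is *u.
Position 1: Samin has w, Pagori has v. Samin preserves w here (none of its changes turn any other segment into w), so the proto-segment is *w.
Position 5: Samin has f, Pagori has p. Pagori preserves p here (none of its changes turn any other segment into p), so the proto-segment is *p.
This points to *wiyipu. Verify forward in each daughter:
Samin: *wiyipu > wiyipo > wiyifo  (by vowel merger, intervocalic lenition)
Pagori: *wiyipu
  wiyipu (rule 1 does not apply)
  wiyipu → wizipu   [unconditioned shift]
  wizipu → vizipu   [unconditioned shift]
  giving Pagori vizipu.
*wiyipu is the unique common source.

*wiyipu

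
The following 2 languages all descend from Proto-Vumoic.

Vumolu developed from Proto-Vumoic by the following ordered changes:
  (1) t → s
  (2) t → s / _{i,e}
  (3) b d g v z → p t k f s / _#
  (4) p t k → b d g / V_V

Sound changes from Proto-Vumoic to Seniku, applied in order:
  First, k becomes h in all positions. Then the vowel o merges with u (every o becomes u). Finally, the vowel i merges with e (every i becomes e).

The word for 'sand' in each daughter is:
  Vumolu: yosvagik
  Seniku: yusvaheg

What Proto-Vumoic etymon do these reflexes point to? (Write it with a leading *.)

Position 8: Vumolu has k, Seniku has g. Seniku preserves g here (none of its changes turn any other segment into g), so the proto-segment is *g.
Position 7: Vumolu has i, Seniku has e. Vumolu preserves i here (none of its changes turn any other segment into i), so the proto-segment is *i.
Position 6: Vumolu has g, Seniku has h. Taking the neighbouring segments as reconstructed: Vumolu g could go back to *k or *g; Seniku h could go back to *k or *h — the one source consistent with every daughter is *k.
Continuing position by position gives *yosvakig; check it forward:
Vumolu: *yosvakig > yosvakik > yosvagik  (by final devoicing, intervocalic voicing)
Seniku: *yosvakig
  yosvakig → yosvahig   [unconditioned shift]
  yosvahig → yusvahig   [vowel merger]
  yusvahig → yusvaheg   [vowel merger]
  giving Seniku yusvaheg.
Only *yosvakig yields all of Vumolu yosvagik, Seniku yusvaheg.

*yosvakig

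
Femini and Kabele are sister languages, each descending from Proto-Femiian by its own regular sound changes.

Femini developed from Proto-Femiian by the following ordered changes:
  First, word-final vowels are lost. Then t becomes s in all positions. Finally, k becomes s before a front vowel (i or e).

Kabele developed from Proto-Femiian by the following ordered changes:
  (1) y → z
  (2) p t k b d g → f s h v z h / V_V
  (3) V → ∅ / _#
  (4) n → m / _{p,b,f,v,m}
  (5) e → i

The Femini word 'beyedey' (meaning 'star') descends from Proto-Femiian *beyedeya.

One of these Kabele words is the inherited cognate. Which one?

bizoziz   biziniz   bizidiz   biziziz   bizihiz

Kabele: *beyedeya > bezedeza > bezezeza > bezezez > biziziz  (by unconditioned shift, intervocalic lenition, apocope, vowel merger)
Among the options, 'biziziz' alone shows every Kabele change applied in order.

biziziz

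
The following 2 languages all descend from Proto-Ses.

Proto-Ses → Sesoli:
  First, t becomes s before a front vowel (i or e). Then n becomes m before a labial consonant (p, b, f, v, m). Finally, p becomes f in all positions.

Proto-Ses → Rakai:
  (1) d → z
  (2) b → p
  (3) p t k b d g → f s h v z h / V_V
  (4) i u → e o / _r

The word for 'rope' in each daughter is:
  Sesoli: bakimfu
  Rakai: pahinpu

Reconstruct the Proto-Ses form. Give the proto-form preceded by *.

*bakinpu

Position 1: Sesoli has b, Rakai has p. Sesoli preserves b here (none of its changes turn any other segment into b), so the proto-segment is *b.
Position 6: Sesoli has f, Rakai has p. Taking the neighbouring segments as reconstructed: Sesoli f could go back to *p or *f; Rakai p could go back to *p or *b — the one source consistent with every daughter is *p.
Verify the candidate proto-form against each daughter:
Sesoli: *bakinpu > bakimpu > bakimfu  (by nasal place assimilation, unconditioned shift)
Rakai: *bakinpu > pakinpu > pahinpu  (by unconditioned shift, intervocalic lenition)
Only *bakinpu yields all of Sesoli bakimfu, Rakai pahinpu.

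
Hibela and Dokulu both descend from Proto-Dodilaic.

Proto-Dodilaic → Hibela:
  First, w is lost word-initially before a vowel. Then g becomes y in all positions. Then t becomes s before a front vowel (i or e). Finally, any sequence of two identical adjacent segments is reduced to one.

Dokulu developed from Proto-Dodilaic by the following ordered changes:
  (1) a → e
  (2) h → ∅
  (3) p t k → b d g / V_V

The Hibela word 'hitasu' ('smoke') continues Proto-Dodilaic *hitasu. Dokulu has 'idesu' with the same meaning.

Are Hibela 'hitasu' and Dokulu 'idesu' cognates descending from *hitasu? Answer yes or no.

Derive the expected Dokulu reflex of *hitasu:
Dokulu: *hitasu > hitesu > itesu > idesu  (by vowel merger, h-loss, intervocalic voicing)
Dokulu 'idesu' matches the regular reflex exactly, so the pair is cognate.

yes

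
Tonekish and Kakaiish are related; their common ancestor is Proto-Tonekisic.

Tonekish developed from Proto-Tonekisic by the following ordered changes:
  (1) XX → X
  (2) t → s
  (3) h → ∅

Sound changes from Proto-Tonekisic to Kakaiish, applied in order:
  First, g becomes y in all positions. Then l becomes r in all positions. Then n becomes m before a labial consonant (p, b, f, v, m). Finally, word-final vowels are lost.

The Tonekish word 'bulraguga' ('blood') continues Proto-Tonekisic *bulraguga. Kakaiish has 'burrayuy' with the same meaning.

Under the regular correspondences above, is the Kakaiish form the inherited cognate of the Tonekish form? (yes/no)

yes

Derive the expected Kakaiish reflex of *bulraguga:
Kakaiish: start from *bulraguga.
  rule 1 (unconditioned shift): bulraguga → bulrayuya
  rule 2 (unconditioned shift): bulrayuya → burrayuya
  rule 3: no change — burrayuya
  rule 4 (apocope): burrayuya → burrayuy
  ⇒ Kakaiish burrayuy
Kakaiish 'burrayuy' matches the regular reflex exactly, so the pair is cognate.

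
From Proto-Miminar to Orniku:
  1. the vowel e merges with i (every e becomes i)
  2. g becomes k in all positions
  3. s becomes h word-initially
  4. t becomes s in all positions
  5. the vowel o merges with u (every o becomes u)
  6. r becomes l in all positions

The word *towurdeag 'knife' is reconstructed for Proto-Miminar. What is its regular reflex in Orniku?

Orniku: *towurdeag
  towurdeag → towurdiag   [vowel merger]
  towurdiag → towurdiak   [unconditioned shift]
  towurdiak (rule 3 does not apply)
  towurdiak → sowurdiak   [unconditioned shift]
  sowurdiak → suwurdiak   [vowel merger]
  suwurdiak → suwuldiak   [unconditioned shift]
  giving Orniku suwuldiak.

suwuldiak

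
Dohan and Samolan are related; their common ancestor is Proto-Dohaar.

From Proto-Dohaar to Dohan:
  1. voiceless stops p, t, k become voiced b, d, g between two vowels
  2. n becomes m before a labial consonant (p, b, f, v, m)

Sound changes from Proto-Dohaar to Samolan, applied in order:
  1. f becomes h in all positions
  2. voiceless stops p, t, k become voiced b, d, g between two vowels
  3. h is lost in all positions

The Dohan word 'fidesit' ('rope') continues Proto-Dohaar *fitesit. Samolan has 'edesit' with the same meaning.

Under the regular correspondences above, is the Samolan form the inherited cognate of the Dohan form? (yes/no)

no

Derive the expected Samolan reflex of *fitesit:
Samolan: *fitesit > hitesit > hidesit > idesit  (by unconditioned shift, intervocalic voicing, h-loss)
The regular Samolan reflex would be 'idesit', but the attested form is 'edesit'. The correspondence is irregular, so they are not cognates (the Samolan form has a different source).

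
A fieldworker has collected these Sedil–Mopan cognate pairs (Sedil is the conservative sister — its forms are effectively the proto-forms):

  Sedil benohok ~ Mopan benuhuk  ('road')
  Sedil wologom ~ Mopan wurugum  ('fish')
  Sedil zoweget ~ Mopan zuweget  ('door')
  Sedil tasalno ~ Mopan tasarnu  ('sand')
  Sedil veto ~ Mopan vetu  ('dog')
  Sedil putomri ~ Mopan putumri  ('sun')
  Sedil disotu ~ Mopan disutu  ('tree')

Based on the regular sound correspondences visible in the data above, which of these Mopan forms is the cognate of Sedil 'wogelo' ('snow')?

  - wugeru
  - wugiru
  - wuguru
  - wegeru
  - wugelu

wugeru

benohok ~ benuhuk, wologom ~ wurugum — Sedil o corresponds to Mopan u after a consonant, before a consonant other than r, m, n, p, b, f, v.
wologom ~ wurugum — Sedil l corresponds to Mopan r between vowels (before a back vowel).
tasalno ~ tasarnu, veto ~ vetu — Sedil o corresponds to Mopan u word-finally.
Applying these to Sedil 'wogelo':
  wogelo → wugelo   (o→u after a consonant, before a consonant other than r, m, n, p, b, f, v)
  wugelo → wugero   (l→r between vowels (before a back vowel))
  wugero → wugeru   (o→u word-finally)
So the Mopan cognate is 'wugeru'.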